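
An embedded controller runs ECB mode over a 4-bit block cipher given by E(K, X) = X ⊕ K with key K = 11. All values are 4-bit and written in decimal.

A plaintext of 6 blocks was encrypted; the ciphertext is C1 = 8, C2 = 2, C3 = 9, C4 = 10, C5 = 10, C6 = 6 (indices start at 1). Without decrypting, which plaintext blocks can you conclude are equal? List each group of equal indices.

P4 = P5

ECB encrypts each block independently with the same key, so equal ciphertext blocks imply equal plaintext blocks.
C4 = C5 = 10, so P4 = P5.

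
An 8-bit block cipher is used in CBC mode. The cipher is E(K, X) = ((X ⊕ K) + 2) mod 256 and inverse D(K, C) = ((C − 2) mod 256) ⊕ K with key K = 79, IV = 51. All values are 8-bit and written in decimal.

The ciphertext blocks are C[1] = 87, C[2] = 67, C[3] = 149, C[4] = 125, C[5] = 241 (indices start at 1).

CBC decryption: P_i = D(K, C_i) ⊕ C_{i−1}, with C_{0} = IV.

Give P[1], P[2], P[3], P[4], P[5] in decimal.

P[1] = 41, P[2] = 89, P[3] = 159, P[4] = 161, P[5] = 221

P[1]: D(K, 87) = 26; 26 ⊕ 51 = 41.
P[2]: D(K, 67) = 14; 14 ⊕ 87 = 89.
P[3]: D(K, 149) = 220; 220 ⊕ 67 = 159.
P[4]: D(K, 125) = 52; 52 ⊕ 149 = 161.
P[5]: D(K, 241) = 160; 160 ⊕ 125 = 221.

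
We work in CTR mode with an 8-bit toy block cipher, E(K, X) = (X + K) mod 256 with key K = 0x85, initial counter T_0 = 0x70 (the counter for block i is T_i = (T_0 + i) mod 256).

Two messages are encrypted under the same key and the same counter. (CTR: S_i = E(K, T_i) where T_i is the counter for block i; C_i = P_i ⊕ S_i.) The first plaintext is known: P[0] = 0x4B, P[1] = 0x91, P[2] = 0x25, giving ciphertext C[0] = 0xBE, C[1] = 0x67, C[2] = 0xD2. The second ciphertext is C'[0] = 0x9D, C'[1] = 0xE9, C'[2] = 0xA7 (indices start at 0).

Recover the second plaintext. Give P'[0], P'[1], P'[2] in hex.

In CTR with a reused counter, both messages share the same keystream S_i, so C_i ⊕ C'_i = P_i ⊕ P'_i and thus P'_i = P_i ⊕ C_i ⊕ C'_i.
P'[0]: 0x4B ⊕ 0xBE ⊕ 0x9D = 0x68.
P'[1]: 0x91 ⊕ 0x67 ⊕ 0xE9 = 0x1F.
P'[2]: 0x25 ⊕ 0xD2 ⊕ 0xA7 = 0x50.

P'[0] = 0x68, P'[1] = 0x1F, P'[2] = 0x50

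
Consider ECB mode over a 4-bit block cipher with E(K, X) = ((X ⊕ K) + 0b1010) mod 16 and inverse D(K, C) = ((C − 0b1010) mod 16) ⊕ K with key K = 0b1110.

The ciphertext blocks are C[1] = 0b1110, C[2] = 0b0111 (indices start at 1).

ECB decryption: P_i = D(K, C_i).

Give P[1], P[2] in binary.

P[1] = 0b1010, P[2] = 0b0011

P[1]: D(K, 0b1110) = 0b1010.
P[2]: D(K, 0b0111) = 0b0011.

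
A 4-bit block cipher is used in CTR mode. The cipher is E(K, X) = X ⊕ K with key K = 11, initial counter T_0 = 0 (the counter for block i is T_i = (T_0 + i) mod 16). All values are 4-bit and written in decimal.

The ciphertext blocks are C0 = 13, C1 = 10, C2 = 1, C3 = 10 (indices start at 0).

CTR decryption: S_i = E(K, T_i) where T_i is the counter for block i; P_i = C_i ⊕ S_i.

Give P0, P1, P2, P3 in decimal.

P0 = 6, P1 = 0, P2 = 8, P3 = 2

P0: T = 0, S = E(K, T) = 11; 13 ⊕ 11 = 6.
P1: T = 1, S = E(K, T) = 10; 10 ⊕ 10 = 0.
P2: T = 2, S = E(K, T) = 9; 1 ⊕ 9 = 8.
P3: T = 3, S = E(K, T) = 8; 10 ⊕ 8 = 2.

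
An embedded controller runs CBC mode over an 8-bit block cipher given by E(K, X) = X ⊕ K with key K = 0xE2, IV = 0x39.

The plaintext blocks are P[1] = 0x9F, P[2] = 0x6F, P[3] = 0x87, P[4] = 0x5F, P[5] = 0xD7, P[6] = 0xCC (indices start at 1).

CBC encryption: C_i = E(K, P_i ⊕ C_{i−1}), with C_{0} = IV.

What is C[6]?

C[1]: P[1] ⊕ 0x39 = 0xA6; E(K, 0xA6) = 0x44.
C[2]: P[2] ⊕ 0x44 = 0x2B; E(K, 0x2B) = 0xC9.
C[3]: P[3] ⊕ 0xC9 = 0x4E; E(K, 0x4E) = 0xAC.
C[4]: P[4] ⊕ 0xAC = 0xF3; E(K, 0xF3) = 0x11.
C[5]: P[5] ⊕ 0x11 = 0xC6; E(K, 0xC6) = 0x24.
C[6]: P[6] ⊕ 0x24 = 0xE8; E(K, 0xE8) = 0x0A.

C[6] = 0x0A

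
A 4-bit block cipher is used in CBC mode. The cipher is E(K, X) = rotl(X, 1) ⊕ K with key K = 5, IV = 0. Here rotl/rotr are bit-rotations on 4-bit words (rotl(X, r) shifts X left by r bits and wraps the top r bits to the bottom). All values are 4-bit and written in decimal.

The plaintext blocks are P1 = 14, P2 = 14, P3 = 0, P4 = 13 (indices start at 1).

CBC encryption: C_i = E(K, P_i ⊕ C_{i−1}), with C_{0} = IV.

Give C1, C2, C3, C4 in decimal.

C1 = 8, C2 = 9, C3 = 6, C4 = 2

C1: P1 ⊕ 0 = 14; E(K, 14) = 8.
C2: P2 ⊕ 8 = 6; E(K, 6) = 9.
C3: P3 ⊕ 9 = 9; E(K, 9) = 6.
C4: P4 ⊕ 6 = 11; E(K, 11) = 2.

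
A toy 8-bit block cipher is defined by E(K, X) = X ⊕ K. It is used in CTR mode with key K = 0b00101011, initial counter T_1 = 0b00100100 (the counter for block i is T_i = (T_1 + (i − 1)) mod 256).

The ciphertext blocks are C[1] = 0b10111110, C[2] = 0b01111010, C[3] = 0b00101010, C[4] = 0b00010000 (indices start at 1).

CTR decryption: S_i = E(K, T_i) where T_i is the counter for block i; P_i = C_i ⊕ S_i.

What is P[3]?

P[3]: T = 0b00100110, S = E(K, T) = 0b00001101; 0b00101010 ⊕ 0b00001101 = 0b00100111.

P[3] = 0b00100111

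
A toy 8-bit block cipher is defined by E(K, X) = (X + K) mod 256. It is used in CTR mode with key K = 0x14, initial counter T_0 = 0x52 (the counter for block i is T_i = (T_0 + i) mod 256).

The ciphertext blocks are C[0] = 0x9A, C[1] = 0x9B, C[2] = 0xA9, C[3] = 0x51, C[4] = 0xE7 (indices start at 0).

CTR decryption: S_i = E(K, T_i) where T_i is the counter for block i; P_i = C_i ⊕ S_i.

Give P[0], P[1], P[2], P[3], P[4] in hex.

P[0]: T = 0x52, S = E(K, T) = 0x66; 0x9A ⊕ 0x66 = 0xFC.
P[1]: T = 0x53, S = E(K, T) = 0x67; 0x9B ⊕ 0x67 = 0xFC.
P[2]: T = 0x54, S = E(K, T) = 0x68; 0xA9 ⊕ 0x68 = 0xC1.
P[3]: T = 0x55, S = E(K, T) = 0x69; 0x51 ⊕ 0x69 = 0x38.
P[4]: T = 0x56, S = E(K, T) = 0x6A; 0xE7 ⊕ 0x6A = 0x8D.

P[0] = 0xFC, P[1] = 0xFC, P[2] = 0xC1, P[3] = 0x38, P[4] = 0x8D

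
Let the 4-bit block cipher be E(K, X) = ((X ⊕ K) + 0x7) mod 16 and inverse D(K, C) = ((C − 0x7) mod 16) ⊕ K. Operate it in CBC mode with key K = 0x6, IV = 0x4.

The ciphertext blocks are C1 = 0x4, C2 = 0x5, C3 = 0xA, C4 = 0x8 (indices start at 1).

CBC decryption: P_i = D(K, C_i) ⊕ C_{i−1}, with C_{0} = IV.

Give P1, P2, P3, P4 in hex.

P1 = 0xF, P2 = 0xC, P3 = 0x0, P4 = 0xD

P1: D(K, 0x4) = 0xB; 0xB ⊕ 0x4 = 0xF.
P2: D(K, 0x5) = 0x8; 0x8 ⊕ 0x4 = 0xC.
P3: D(K, 0xA) = 0x5; 0x5 ⊕ 0x5 = 0x0.
P4: D(K, 0x8) = 0x7; 0x7 ⊕ 0xA = 0xD.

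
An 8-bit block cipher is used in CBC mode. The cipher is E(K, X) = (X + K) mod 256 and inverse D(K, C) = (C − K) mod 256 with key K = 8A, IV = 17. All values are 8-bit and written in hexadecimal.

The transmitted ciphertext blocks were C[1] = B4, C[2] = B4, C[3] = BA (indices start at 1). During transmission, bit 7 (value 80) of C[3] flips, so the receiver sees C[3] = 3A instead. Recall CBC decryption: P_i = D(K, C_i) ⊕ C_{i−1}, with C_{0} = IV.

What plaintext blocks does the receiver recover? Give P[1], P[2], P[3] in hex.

Only C[3] changed, to 3A. In CBC, a change in C_i garbles P_i and flips the same bit in P_{i+1}. Decrypting the received ciphertext:
P[1]: D(K, B4) = 2A; 2A ⊕ 17 = 3D.
P[2]: D(K, B4) = 2A; 2A ⊕ B4 = 9E.
P[3]: D(K, 3A) = B0; B0 ⊕ B4 = 04.
Blocks that differ from the original plaintext: P[3].

P[1] = 3D, P[2] = 9E, P[3] = 04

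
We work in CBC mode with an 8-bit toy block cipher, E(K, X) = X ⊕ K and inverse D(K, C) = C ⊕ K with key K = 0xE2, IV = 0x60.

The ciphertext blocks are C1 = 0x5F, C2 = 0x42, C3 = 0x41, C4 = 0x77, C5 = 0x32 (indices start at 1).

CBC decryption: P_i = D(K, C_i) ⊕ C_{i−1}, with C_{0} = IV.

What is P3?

P3 = 0xE1

P3: D(K, 0x41) = 0xA3; 0xA3 ⊕ 0x42 = 0xE1.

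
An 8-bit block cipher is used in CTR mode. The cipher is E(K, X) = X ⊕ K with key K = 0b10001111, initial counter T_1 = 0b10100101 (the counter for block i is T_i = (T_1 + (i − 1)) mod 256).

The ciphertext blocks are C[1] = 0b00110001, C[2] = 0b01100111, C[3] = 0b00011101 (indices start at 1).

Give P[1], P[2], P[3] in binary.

P[1] = 0b00011011, P[2] = 0b01001110, P[3] = 0b00110101

CTR decryption: S_i = E(K, T_i) where T_i is the counter for block i; P_i = C_i ⊕ S_i.
P[1]: T = 0b10100101, S = E(K, T) = 0b00101010; 0b00110001 ⊕ 0b00101010 = 0b00011011.
P[2]: T = 0b10100110, S = E(K, T) = 0b00101001; 0b01100111 ⊕ 0b00101001 = 0b01001110.
P[3]: T = 0b10100111, S = E(K, T) = 0b00101000; 0b00011101 ⊕ 0b00101000 = 0b00110101.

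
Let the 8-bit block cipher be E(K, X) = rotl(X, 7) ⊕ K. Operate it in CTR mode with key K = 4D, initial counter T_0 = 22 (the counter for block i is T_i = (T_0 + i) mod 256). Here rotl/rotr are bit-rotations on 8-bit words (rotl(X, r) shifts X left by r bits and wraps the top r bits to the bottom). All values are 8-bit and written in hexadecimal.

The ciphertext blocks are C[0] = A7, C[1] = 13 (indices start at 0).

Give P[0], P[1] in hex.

P[0] = FB, P[1] = CF

CTR decryption: S_i = E(K, T_i) where T_i is the counter for block i; P_i = C_i ⊕ S_i.
P[0]: T = 22, S = E(K, T) = 5C; A7 ⊕ 5C = FB.
P[1]: T = 23, S = E(K, T) = DC; 13 ⊕ DC = CF.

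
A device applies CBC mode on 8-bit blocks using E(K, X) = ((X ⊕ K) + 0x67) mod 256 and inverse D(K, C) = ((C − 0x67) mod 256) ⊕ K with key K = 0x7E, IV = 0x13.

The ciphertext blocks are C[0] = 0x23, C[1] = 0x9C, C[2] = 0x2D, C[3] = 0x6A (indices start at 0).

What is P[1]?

CBC decryption: P_i = D(K, C_i) ⊕ C_{i−1}, with C_{−1} = IV.
P[1]: D(K, 0x9C) = 0x4B; 0x4B ⊕ 0x23 = 0x68.

P[1] = 0x68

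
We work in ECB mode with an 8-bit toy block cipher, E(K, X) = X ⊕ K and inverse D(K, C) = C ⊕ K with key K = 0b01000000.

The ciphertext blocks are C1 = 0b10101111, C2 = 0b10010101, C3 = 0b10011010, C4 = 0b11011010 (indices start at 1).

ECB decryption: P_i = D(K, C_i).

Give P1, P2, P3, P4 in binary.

P1: D(K, 0b10101111) = 0b11101111.
P2: D(K, 0b10010101) = 0b11010101.
P3: D(K, 0b10011010) = 0b11011010.
P4: D(K, 0b11011010) = 0b10011010.

P1 = 0b11101111, P2 = 0b11010101, P3 = 0b11011010, P4 = 0b10011010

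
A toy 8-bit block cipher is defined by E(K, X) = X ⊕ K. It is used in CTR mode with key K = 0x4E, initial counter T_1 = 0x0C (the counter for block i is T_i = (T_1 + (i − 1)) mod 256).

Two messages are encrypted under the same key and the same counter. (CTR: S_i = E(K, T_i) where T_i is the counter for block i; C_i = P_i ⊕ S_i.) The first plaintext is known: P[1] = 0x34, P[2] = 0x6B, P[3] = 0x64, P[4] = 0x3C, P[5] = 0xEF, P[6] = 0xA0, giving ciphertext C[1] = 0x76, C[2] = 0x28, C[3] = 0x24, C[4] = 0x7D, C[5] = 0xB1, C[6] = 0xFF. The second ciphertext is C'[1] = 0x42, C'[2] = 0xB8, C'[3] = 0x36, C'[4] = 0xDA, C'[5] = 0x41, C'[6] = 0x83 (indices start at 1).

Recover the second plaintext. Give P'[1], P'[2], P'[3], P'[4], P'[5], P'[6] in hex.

P'[1] = 0x00, P'[2] = 0xFB, P'[3] = 0x76, P'[4] = 0x9B, P'[5] = 0x1F, P'[6] = 0xDC

In CTR with a reused counter, both messages share the same keystream S_i, so C_i ⊕ C'_i = P_i ⊕ P'_i and thus P'_i = P_i ⊕ C_i ⊕ C'_i.
P'[1]: 0x34 ⊕ 0x76 ⊕ 0x42 = 0x00.
P'[2]: 0x6B ⊕ 0x28 ⊕ 0xB8 = 0xFB.
P'[3]: 0x64 ⊕ 0x24 ⊕ 0x36 = 0x76.
P'[4]: 0x3C ⊕ 0x7D ⊕ 0xDA = 0x9B.
P'[5]: 0xEF ⊕ 0xB1 ⊕ 0x41 = 0x1F.
P'[6]: 0xA0 ⊕ 0xFF ⊕ 0x83 = 0xDC.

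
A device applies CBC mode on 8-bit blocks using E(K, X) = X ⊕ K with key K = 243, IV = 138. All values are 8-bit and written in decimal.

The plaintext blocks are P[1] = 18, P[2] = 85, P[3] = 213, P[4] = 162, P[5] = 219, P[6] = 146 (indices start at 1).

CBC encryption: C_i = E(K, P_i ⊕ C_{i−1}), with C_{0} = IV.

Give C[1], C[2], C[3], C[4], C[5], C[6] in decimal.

C[1]: P[1] ⊕ 138 = 152; E(K, 152) = 107.
C[2]: P[2] ⊕ 107 = 62; E(K, 62) = 205.
C[3]: P[3] ⊕ 205 = 24; E(K, 24) = 235.
C[4]: P[4] ⊕ 235 = 73; E(K, 73) = 186.
C[5]: P[5] ⊕ 186 = 97; E(K, 97) = 146.
C[6]: P[6] ⊕ 146 = 0; E(K, 0) = 243.

C[1] = 107, C[2] = 205, C[3] = 235, C[4] = 186, C[5] = 146, C[6] = 243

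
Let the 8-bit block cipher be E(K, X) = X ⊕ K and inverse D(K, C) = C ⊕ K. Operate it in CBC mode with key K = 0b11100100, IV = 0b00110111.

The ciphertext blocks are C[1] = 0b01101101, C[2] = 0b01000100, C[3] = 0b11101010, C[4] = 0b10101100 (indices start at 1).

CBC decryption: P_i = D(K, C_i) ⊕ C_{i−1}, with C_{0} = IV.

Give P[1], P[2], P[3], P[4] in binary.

P[1] = 0b10111110, P[2] = 0b11001101, P[3] = 0b01001010, P[4] = 0b10100010

P[1]: D(K, 0b01101101) = 0b10001001; 0b10001001 ⊕ 0b00110111 = 0b10111110.
P[2]: D(K, 0b01000100) = 0b10100000; 0b10100000 ⊕ 0b01101101 = 0b11001101.
P[3]: D(K, 0b11101010) = 0b00001110; 0b00001110 ⊕ 0b01000100 = 0b01001010.
P[4]: D(K, 0b10101100) = 0b01001000; 0b01001000 ⊕ 0b11101010 = 0b10100010.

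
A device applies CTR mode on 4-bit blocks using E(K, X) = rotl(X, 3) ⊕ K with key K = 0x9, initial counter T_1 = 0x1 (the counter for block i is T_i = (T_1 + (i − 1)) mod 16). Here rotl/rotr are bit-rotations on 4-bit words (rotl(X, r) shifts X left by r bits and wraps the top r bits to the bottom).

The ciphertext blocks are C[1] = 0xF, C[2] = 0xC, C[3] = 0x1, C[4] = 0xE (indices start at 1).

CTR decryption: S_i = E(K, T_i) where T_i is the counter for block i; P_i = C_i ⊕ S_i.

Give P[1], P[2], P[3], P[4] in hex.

P[1]: T = 0x1, S = E(K, T) = 0x1; 0xF ⊕ 0x1 = 0xE.
P[2]: T = 0x2, S = E(K, T) = 0x8; 0xC ⊕ 0x8 = 0x4.
P[3]: T = 0x3, S = E(K, T) = 0x0; 0x1 ⊕ 0x0 = 0x1.
P[4]: T = 0x4, S = E(K, T) = 0xB; 0xE ⊕ 0xB = 0x5.

P[1] = 0xE, P[2] = 0x4, P[3] = 0x1, P[4] = 0x5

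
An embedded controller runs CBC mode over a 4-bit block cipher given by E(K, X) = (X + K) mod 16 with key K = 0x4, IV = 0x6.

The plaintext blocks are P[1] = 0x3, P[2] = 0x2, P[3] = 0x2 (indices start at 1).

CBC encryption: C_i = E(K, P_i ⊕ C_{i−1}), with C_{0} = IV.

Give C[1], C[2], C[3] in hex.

C[1] = 0x9, C[2] = 0xF, C[3] = 0x1

C[1]: P[1] ⊕ 0x6 = 0x5; E(K, 0x5) = 0x9.
C[2]: P[2] ⊕ 0x9 = 0xB; E(K, 0xB) = 0xF.
C[3]: P[3] ⊕ 0xF = 0xD; E(K, 0xD) = 0x1.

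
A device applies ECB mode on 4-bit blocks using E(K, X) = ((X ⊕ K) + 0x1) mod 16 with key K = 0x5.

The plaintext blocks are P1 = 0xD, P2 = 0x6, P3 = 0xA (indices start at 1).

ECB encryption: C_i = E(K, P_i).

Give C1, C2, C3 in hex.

C1 = 0x9, C2 = 0x4, C3 = 0x0

C1: E(K, 0xD) = 0x9.
C2: E(K, 0x6) = 0x4.
C3: E(K, 0xA) = 0x0.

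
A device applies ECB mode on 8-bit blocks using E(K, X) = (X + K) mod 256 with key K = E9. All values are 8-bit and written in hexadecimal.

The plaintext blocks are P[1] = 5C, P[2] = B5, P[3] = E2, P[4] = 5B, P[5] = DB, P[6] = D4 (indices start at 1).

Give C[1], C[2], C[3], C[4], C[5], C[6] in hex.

ECB encryption: C_i = E(K, P_i).
C[1]: E(K, 5C) = 45.
C[2]: E(K, B5) = 9E.
C[3]: E(K, E2) = CB.
C[4]: E(K, 5B) = 44.
C[5]: E(K, DB) = C4.
C[6]: E(K, D4) = BD.

C[1] = 45, C[2] = 9E, C[3] = CB, C[4] = 44, C[5] = C4, C[6] = BD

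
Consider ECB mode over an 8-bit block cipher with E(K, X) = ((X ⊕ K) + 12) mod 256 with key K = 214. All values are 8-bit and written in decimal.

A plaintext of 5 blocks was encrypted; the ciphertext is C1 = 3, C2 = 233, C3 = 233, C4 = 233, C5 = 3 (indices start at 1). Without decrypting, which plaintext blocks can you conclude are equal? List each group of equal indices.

ECB encrypts each block independently with the same key, so equal ciphertext blocks imply equal plaintext blocks.
C1 = C5 = 3, so P1 = P5.
C2 = C3 = C4 = 233, so P2 = P3 = P4.

P1 = P5; P2 = P3 = P4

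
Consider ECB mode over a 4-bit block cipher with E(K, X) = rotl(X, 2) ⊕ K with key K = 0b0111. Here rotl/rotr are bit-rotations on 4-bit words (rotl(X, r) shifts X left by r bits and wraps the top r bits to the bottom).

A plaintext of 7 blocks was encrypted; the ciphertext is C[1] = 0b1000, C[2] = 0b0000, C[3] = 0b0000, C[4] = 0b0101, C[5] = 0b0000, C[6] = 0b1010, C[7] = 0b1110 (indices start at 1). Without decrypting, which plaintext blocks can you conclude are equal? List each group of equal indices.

P[2] = P[3] = P[5]

ECB encrypts each block independently with the same key, so equal ciphertext blocks imply equal plaintext blocks.
C[2] = C[3] = C[5] = 0b0000, so P[2] = P[3] = P[5].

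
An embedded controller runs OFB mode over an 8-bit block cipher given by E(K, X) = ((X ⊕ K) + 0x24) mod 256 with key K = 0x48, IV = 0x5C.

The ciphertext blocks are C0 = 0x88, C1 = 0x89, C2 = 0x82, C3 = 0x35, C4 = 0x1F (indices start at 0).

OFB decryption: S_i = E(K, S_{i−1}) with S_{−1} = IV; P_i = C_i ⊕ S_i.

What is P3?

P3 = 0x59

P0: S = E(K, 0x5C) = 0x38; 0x88 ⊕ 0x38 = 0xB0.
P1: S = E(K, 0x38) = 0x94; 0x89 ⊕ 0x94 = 0x1D.
P2: S = E(K, 0x94) = 0x00; 0x82 ⊕ 0x00 = 0x82.
P3: S = E(K, 0x00) = 0x6C; 0x35 ⊕ 0x6C = 0x59.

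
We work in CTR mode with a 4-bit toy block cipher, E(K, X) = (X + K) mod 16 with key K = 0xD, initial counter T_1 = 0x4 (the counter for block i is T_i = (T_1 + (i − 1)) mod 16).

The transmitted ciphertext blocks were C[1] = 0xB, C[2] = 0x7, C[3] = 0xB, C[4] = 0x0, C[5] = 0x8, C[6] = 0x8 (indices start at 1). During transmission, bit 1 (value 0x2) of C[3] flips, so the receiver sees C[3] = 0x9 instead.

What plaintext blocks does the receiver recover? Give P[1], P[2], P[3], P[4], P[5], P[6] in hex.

P[1] = 0xA, P[2] = 0x5, P[3] = 0xA, P[4] = 0x4, P[5] = 0xD, P[6] = 0xE

CTR decryption: S_i = E(K, T_i) where T_i is the counter for block i; P_i = C_i ⊕ S_i.
Only C[3] changed, to 0x9. In CTR, a change in C_i flips the same bit in P_i only; the keystream is unaffected. Decrypting the received ciphertext:
P[1]: T = 0x4, S = E(K, T) = 0x1; 0xB ⊕ 0x1 = 0xA.
P[2]: T = 0x5, S = E(K, T) = 0x2; 0x7 ⊕ 0x2 = 0x5.
P[3]: T = 0x6, S = E(K, T) = 0x3; 0x9 ⊕ 0x3 = 0xA.
P[4]: T = 0x7, S = E(K, T) = 0x4; 0x0 ⊕ 0x4 = 0x4.
P[5]: T = 0x8, S = E(K, T) = 0x5; 0x8 ⊕ 0x5 = 0xD.
P[6]: T = 0x9, S = E(K, T) = 0x6; 0x8 ⊕ 0x6 = 0xE.
Blocks that differ from the original plaintext: P[3].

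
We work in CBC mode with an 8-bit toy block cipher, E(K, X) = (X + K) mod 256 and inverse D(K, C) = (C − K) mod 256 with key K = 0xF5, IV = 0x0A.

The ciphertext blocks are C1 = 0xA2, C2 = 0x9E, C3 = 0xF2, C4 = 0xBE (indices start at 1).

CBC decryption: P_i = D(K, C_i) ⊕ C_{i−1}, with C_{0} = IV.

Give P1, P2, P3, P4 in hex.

P1 = 0xA7, P2 = 0x0B, P3 = 0x63, P4 = 0x3B

P1: D(K, 0xA2) = 0xAD; 0xAD ⊕ 0x0A = 0xA7.
P2: D(K, 0x9E) = 0xA9; 0xA9 ⊕ 0xA2 = 0x0B.
P3: D(K, 0xF2) = 0xFD; 0xFD ⊕ 0x9E = 0x63.
P4: D(K, 0xBE) = 0xC9; 0xC9 ⊕ 0xF2 = 0x3B.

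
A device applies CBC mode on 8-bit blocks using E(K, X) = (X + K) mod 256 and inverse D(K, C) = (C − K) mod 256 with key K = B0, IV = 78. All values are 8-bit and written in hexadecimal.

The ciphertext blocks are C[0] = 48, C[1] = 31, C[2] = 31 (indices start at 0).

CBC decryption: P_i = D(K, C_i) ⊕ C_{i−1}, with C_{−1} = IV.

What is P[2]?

P[2] = B0

P[2]: D(K, 31) = 81; 81 ⊕ 31 = B0.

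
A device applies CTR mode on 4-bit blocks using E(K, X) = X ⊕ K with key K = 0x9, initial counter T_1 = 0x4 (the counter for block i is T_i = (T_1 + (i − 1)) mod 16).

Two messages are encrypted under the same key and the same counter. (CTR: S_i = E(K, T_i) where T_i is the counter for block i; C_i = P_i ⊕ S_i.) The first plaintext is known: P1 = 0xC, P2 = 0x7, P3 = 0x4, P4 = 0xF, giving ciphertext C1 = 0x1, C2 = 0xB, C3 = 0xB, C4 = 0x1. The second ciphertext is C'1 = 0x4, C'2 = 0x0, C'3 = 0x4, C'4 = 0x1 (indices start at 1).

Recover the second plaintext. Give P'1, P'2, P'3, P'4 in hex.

P'1 = 0x9, P'2 = 0xC, P'3 = 0xB, P'4 = 0xF

In CTR with a reused counter, both messages share the same keystream S_i, so C_i ⊕ C'_i = P_i ⊕ P'_i and thus P'_i = P_i ⊕ C_i ⊕ C'_i.
P'1: 0xC ⊕ 0x1 ⊕ 0x4 = 0x9.
P'2: 0x7 ⊕ 0xB ⊕ 0x0 = 0xC.
P'3: 0x4 ⊕ 0xB ⊕ 0x4 = 0xB.
P'4: 0xF ⊕ 0x1 ⊕ 0x1 = 0xF.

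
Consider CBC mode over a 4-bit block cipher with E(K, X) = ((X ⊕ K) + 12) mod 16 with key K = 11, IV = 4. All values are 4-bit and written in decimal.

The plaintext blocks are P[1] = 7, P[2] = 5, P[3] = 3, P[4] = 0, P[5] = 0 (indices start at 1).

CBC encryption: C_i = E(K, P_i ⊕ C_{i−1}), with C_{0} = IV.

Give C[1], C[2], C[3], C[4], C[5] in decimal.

C[1] = 4, C[2] = 6, C[3] = 10, C[4] = 13, C[5] = 2

C[1]: P[1] ⊕ 4 = 3; E(K, 3) = 4.
C[2]: P[2] ⊕ 4 = 1; E(K, 1) = 6.
C[3]: P[3] ⊕ 6 = 5; E(K, 5) = 10.
C[4]: P[4] ⊕ 10 = 10; E(K, 10) = 13.
C[5]: P[5] ⊕ 13 = 13; E(K, 13) = 2.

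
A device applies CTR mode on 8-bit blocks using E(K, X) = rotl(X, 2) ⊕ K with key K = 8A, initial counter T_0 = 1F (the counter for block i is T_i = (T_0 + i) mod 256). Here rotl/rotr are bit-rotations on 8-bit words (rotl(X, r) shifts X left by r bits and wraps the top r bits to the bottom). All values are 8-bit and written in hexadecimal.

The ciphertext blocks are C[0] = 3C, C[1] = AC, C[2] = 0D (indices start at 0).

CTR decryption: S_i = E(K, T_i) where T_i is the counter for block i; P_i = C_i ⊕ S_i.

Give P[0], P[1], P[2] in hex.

P[0]: T = 1F, S = E(K, T) = F6; 3C ⊕ F6 = CA.
P[1]: T = 20, S = E(K, T) = 0A; AC ⊕ 0A = A6.
P[2]: T = 21, S = E(K, T) = 0E; 0D ⊕ 0E = 03.

P[0] = CA, P[1] = A6, P[2] = 03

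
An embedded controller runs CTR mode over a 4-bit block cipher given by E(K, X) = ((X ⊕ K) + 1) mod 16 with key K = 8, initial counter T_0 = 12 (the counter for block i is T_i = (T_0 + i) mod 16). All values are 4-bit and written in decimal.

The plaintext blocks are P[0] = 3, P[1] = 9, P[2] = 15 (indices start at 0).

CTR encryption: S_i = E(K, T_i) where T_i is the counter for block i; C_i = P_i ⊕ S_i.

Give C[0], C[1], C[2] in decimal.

C[0] = 6, C[1] = 15, C[2] = 8

C[0]: T = 12, S = E(K, T) = 5; 3 ⊕ 5 = 6.
C[1]: T = 13, S = E(K, T) = 6; 9 ⊕ 6 = 15.
C[2]: T = 14, S = E(K, T) = 7; 15 ⊕ 7 = 8.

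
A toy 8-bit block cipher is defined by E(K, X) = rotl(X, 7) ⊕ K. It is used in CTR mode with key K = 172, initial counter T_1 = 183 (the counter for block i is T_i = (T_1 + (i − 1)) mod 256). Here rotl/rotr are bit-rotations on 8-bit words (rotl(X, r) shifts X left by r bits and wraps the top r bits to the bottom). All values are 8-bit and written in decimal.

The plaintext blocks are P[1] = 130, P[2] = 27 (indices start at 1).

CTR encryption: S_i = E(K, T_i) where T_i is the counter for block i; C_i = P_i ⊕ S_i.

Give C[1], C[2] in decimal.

C[1] = 245, C[2] = 235

C[1]: T = 183, S = E(K, T) = 119; 130 ⊕ 119 = 245.
C[2]: T = 184, S = E(K, T) = 240; 27 ⊕ 240 = 235.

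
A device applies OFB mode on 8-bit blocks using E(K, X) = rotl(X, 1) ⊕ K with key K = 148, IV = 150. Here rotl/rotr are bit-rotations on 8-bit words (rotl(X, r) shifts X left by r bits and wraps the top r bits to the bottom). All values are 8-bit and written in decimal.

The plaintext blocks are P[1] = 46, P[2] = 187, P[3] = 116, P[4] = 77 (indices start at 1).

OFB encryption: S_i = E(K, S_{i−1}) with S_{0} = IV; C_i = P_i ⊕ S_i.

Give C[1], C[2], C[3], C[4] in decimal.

C[1] = 151, C[2] = 92, C[3] = 47, C[4] = 111

C[1]: S = E(K, 150) = 185; 46 ⊕ 185 = 151.
C[2]: S = E(K, 185) = 231; 187 ⊕ 231 = 92.
C[3]: S = E(K, 231) = 91; 116 ⊕ 91 = 47.
C[4]: S = E(K, 91) = 34; 77 ⊕ 34 = 111.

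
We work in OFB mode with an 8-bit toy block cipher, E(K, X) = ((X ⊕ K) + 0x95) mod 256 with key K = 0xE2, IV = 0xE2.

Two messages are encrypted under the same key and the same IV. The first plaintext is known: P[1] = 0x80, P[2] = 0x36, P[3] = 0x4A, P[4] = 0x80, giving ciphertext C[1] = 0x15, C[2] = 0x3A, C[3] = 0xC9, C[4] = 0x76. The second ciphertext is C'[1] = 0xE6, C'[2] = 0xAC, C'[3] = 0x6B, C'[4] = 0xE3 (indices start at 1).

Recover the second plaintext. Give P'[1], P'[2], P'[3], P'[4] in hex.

P'[1] = 0x73, P'[2] = 0xA0, P'[3] = 0xE8, P'[4] = 0x15

In OFB with a reused IV, both messages share the same keystream S_i, so C_i ⊕ C'_i = P_i ⊕ P'_i and thus P'_i = P_i ⊕ C_i ⊕ C'_i.
P'[1]: 0x80 ⊕ 0x15 ⊕ 0xE6 = 0x73.
P'[2]: 0x36 ⊕ 0x3A ⊕ 0xAC = 0xA0.
P'[3]: 0x4A ⊕ 0xC9 ⊕ 0x6B = 0xE8.
P'[4]: 0x80 ⊕ 0x76 ⊕ 0xE3 = 0x15.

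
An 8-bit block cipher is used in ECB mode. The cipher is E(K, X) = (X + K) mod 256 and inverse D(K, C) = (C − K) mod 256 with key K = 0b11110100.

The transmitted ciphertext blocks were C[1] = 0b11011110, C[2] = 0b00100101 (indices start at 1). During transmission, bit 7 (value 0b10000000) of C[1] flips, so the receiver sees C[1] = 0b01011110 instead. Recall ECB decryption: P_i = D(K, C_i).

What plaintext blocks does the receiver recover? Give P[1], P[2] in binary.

Only C[1] changed, to 0b01011110. In ECB, a change in C_i affects only P_i. Decrypting the received ciphertext:
P[1]: D(K, 0b01011110) = 0b01101010.
P[2]: D(K, 0b00100101) = 0b00110001.
Blocks that differ from the original plaintext: P[1].

P[1] = 0b01101010, P[2] = 0b00110001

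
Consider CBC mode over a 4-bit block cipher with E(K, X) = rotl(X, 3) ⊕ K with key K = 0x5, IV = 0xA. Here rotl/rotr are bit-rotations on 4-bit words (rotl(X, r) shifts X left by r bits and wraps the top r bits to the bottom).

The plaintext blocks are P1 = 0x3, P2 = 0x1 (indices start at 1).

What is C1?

C1 = 0x9

CBC encryption: C_i = E(K, P_i ⊕ C_{i−1}), with C_{0} = IV.
C1: P1 ⊕ 0xA = 0x9; E(K, 0x9) = 0x9.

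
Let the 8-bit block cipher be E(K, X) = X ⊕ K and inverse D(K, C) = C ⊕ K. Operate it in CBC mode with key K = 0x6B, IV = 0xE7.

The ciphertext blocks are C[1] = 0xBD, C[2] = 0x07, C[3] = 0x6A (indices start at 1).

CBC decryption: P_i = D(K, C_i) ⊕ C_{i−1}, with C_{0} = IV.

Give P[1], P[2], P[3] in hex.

P[1]: D(K, 0xBD) = 0xD6; 0xD6 ⊕ 0xE7 = 0x31.
P[2]: D(K, 0x07) = 0x6C; 0x6C ⊕ 0xBD = 0xD1.
P[3]: D(K, 0x6A) = 0x01; 0x01 ⊕ 0x07 = 0x06.

P[1] = 0x31, P[2] = 0xD1, P[3] = 0x06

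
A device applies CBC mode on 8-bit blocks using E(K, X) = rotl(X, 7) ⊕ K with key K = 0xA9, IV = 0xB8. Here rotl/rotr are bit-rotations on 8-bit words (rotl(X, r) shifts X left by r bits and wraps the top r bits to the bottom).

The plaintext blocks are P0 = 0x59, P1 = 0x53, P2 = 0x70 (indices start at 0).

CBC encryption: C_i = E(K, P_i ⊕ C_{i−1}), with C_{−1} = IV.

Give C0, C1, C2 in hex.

C0 = 0x59, C1 = 0xAC, C2 = 0xC7

C0: P0 ⊕ 0xB8 = 0xE1; E(K, 0xE1) = 0x59.
C1: P1 ⊕ 0x59 = 0x0A; E(K, 0x0A) = 0xAC.
C2: P2 ⊕ 0xAC = 0xDC; E(K, 0xDC) = 0xC7.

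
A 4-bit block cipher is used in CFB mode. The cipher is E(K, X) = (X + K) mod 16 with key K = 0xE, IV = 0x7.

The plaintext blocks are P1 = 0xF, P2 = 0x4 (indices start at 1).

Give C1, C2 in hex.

CFB encryption: C_i = P_i ⊕ E(K, C_{i−1}), with C_{0} = IV.
C1: E(K, 0x7) = 0x5; 0xF ⊕ 0x5 = 0xA.
C2: E(K, 0xA) = 0x8; 0x4 ⊕ 0x8 = 0xC.

C1 = 0xA, C2 = 0xC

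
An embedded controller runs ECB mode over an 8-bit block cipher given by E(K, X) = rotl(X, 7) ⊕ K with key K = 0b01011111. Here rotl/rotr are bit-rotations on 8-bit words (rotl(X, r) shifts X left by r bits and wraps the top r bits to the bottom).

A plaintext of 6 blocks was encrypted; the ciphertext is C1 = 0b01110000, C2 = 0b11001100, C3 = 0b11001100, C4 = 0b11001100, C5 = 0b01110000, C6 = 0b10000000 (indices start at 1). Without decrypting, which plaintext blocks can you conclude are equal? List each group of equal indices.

P1 = P5; P2 = P3 = P4

ECB encrypts each block independently with the same key, so equal ciphertext blocks imply equal plaintext blocks.
C1 = C5 = 0b01110000, so P1 = P5.
C2 = C3 = C4 = 0b11001100, so P2 = P3 = P4.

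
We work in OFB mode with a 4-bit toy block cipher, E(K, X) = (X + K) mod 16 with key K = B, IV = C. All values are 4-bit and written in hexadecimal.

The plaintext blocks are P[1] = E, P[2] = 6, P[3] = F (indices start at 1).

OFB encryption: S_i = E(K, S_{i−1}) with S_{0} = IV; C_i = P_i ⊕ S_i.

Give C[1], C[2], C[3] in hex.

C[1] = 9, C[2] = 4, C[3] = 2

C[1]: S = E(K, C) = 7; E ⊕ 7 = 9.
C[2]: S = E(K, 7) = 2; 6 ⊕ 2 = 4.
C[3]: S = E(K, 2) = D; F ⊕ D = 2.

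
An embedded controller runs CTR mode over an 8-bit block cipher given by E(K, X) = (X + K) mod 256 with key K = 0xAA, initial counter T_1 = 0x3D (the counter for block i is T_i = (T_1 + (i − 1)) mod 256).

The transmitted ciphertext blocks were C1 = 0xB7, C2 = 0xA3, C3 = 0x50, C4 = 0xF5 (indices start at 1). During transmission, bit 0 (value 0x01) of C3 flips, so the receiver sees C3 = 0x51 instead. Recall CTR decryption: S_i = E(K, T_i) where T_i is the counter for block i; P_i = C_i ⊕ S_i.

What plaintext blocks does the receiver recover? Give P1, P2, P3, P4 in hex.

Only C3 changed, to 0x51. In CTR, a change in C_i flips the same bit in P_i only; the keystream is unaffected. Decrypting the received ciphertext:
P1: T = 0x3D, S = E(K, T) = 0xE7; 0xB7 ⊕ 0xE7 = 0x50.
P2: T = 0x3E, S = E(K, T) = 0xE8; 0xA3 ⊕ 0xE8 = 0x4B.
P3: T = 0x3F, S = E(K, T) = 0xE9; 0x51 ⊕ 0xE9 = 0xB8.
P4: T = 0x40, S = E(K, T) = 0xEA; 0xF5 ⊕ 0xEA = 0x1F.
Blocks that differ from the original plaintext: P3.

P1 = 0x50, P2 = 0x4B, P3 = 0xB8, P4 = 0x1F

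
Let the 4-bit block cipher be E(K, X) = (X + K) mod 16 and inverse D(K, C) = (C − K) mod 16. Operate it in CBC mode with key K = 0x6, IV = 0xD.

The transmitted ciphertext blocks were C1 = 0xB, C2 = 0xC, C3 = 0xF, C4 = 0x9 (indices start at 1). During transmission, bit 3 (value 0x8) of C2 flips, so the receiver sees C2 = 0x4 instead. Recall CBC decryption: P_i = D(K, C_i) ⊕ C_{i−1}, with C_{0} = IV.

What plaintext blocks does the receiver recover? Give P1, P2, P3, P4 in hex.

Only C2 changed, to 0x4. In CBC, a change in C_i garbles P_i and flips the same bit in P_{i+1}. Decrypting the received ciphertext:
P1: D(K, 0xB) = 0x5; 0x5 ⊕ 0xD = 0x8.
P2: D(K, 0x4) = 0xE; 0xE ⊕ 0xB = 0x5.
P3: D(K, 0xF) = 0x9; 0x9 ⊕ 0x4 = 0xD.
P4: D(K, 0x9) = 0x3; 0x3 ⊕ 0xF = 0xC.
Blocks that differ from the original plaintext: P2, P3.

P1 = 0x8, P2 = 0x5, P3 = 0xD, P4 = 0xC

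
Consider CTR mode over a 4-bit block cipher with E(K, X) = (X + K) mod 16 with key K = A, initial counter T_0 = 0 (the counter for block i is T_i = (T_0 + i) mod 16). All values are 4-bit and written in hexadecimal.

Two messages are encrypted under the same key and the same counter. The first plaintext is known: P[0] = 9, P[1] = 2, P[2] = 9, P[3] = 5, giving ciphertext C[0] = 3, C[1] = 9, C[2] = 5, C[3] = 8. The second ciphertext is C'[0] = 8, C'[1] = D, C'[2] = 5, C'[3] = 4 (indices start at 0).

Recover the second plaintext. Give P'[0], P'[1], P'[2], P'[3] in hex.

In CTR with a reused counter, both messages share the same keystream S_i, so C_i ⊕ C'_i = P_i ⊕ P'_i and thus P'_i = P_i ⊕ C_i ⊕ C'_i.
P'[0]: 9 ⊕ 3 ⊕ 8 = 2.
P'[1]: 2 ⊕ 9 ⊕ D = 6.
P'[2]: 9 ⊕ 5 ⊕ 5 = 9.
P'[3]: 5 ⊕ 8 ⊕ 4 = 9.

P'[0] = 2, P'[1] = 6, P'[2] = 9, P'[3] = 9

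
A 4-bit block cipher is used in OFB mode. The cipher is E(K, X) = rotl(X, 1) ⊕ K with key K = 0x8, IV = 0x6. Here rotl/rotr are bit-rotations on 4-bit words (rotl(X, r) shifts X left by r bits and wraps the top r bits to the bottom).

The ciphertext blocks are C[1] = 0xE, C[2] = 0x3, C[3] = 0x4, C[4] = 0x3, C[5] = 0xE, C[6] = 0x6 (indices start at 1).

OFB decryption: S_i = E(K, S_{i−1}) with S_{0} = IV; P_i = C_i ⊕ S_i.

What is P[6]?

P[6] = 0x9

P[1]: S = E(K, 0x6) = 0x4; 0xE ⊕ 0x4 = 0xA.
P[2]: S = E(K, 0x4) = 0x0; 0x3 ⊕ 0x0 = 0x3.
P[3]: S = E(K, 0x0) = 0x8; 0x4 ⊕ 0x8 = 0xC.
P[4]: S = E(K, 0x8) = 0x9; 0x3 ⊕ 0x9 = 0xA.
P[5]: S = E(K, 0x9) = 0xB; 0xE ⊕ 0xB = 0x5.
P[6]: S = E(K, 0xB) = 0xF; 0x6 ⊕ 0xF = 0x9.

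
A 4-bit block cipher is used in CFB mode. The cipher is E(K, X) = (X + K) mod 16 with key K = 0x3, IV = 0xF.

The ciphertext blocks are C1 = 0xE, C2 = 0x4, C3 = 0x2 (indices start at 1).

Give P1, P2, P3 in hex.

P1 = 0xC, P2 = 0x5, P3 = 0x5

CFB decryption: P_i = C_i ⊕ E(K, C_{i−1}), with C_{0} = IV.
P1: E(K, 0xF) = 0x2; 0xE ⊕ 0x2 = 0xC.
P2: E(K, 0xE) = 0x1; 0x4 ⊕ 0x1 = 0x5.
P3: E(K, 0x4) = 0x7; 0x2 ⊕ 0x7 = 0x5.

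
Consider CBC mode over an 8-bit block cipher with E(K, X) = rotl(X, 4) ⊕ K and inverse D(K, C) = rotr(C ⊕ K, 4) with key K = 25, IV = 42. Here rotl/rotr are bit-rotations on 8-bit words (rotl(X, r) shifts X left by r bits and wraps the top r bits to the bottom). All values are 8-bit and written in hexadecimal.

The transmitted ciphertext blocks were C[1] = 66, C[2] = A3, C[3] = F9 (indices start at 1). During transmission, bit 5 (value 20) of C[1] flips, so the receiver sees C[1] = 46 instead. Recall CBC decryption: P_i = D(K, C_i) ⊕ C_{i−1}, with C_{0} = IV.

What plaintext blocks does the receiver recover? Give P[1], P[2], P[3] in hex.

Only C[1] changed, to 46. In CBC, a change in C_i garbles P_i and flips the same bit in P_{i+1}. Decrypting the received ciphertext:
P[1]: D(K, 46) = 36; 36 ⊕ 42 = 74.
P[2]: D(K, A3) = 68; 68 ⊕ 46 = 2E.
P[3]: D(K, F9) = CD; CD ⊕ A3 = 6E.
Blocks that differ from the original plaintext: P[1], P[2].

P[1] = 74, P[2] = 2E, P[3] = 6E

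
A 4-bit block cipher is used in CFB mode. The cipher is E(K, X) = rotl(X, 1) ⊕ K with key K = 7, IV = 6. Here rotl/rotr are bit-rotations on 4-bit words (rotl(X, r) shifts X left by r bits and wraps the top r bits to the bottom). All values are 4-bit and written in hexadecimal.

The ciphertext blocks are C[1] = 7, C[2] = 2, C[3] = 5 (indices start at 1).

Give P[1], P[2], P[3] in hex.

P[1] = C, P[2] = B, P[3] = 6

CFB decryption: P_i = C_i ⊕ E(K, C_{i−1}), with C_{0} = IV.
P[1]: E(K, 6) = B; 7 ⊕ B = C.
P[2]: E(K, 7) = 9; 2 ⊕ 9 = B.
P[3]: E(K, 2) = 3; 5 ⊕ 3 = 6.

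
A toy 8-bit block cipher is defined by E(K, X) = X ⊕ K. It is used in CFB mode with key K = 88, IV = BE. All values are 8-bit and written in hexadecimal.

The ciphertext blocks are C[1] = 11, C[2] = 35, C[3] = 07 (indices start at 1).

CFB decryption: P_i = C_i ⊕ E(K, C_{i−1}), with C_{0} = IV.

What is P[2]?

P[2]: E(K, 11) = 99; 35 ⊕ 99 = AC.

P[2] = AC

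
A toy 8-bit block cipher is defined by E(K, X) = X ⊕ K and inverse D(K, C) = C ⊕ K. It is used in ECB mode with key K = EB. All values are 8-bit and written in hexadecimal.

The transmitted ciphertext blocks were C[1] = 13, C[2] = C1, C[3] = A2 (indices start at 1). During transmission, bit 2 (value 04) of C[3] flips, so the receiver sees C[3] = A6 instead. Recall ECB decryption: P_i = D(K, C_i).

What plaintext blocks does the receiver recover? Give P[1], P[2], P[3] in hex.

P[1] = F8, P[2] = 2A, P[3] = 4D

Only C[3] changed, to A6. In ECB, a change in C_i affects only P_i. Decrypting the received ciphertext:
P[1]: D(K, 13) = F8.
P[2]: D(K, C1) = 2A.
P[3]: D(K, A6) = 4D.
Blocks that differ from the original plaintext: P[3].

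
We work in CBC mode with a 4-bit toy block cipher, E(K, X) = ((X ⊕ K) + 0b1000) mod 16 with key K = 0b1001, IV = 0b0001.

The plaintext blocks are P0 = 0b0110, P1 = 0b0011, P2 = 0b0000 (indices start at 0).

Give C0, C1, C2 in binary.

C0 = 0b0110, C1 = 0b0100, C2 = 0b0101

CBC encryption: C_i = E(K, P_i ⊕ C_{i−1}), with C_{−1} = IV.
C0: P0 ⊕ 0b0001 = 0b0111; E(K, 0b0111) = 0b0110.
C1: P1 ⊕ 0b0110 = 0b0101; E(K, 0b0101) = 0b0100.
C2: P2 ⊕ 0b0100 = 0b0100; E(K, 0b0100) = 0b0101.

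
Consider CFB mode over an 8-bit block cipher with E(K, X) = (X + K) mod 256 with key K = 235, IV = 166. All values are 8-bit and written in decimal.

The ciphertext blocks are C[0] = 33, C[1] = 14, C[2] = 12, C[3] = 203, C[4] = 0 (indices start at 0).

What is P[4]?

P[4] = 182

CFB decryption: P_i = C_i ⊕ E(K, C_{i−1}), with C_{−1} = IV.
P[4]: E(K, 203) = 182; 0 ⊕ 182 = 182.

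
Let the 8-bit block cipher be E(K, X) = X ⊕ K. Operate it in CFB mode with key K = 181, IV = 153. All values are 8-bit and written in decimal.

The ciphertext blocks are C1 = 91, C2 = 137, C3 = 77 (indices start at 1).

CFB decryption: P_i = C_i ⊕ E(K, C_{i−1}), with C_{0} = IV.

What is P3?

P3: E(K, 137) = 60; 77 ⊕ 60 = 113.

P3 = 113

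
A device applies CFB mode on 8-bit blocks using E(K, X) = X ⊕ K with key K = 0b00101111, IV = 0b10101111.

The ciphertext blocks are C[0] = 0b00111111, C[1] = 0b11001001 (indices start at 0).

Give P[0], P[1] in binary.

CFB decryption: P_i = C_i ⊕ E(K, C_{i−1}), with C_{−1} = IV.
P[0]: E(K, 0b10101111) = 0b10000000; 0b00111111 ⊕ 0b10000000 = 0b10111111.
P[1]: E(K, 0b00111111) = 0b00010000; 0b11001001 ⊕ 0b00010000 = 0b11011001.

P[0] = 0b10111111, P[1] = 0b11011001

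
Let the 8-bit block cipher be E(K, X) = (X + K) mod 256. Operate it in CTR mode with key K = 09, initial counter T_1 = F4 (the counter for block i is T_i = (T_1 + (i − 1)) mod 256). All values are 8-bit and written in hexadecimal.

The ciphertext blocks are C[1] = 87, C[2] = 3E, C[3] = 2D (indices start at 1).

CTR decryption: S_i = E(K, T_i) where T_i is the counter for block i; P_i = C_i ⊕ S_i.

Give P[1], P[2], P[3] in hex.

P[1]: T = F4, S = E(K, T) = FD; 87 ⊕ FD = 7A.
P[2]: T = F5, S = E(K, T) = FE; 3E ⊕ FE = C0.
P[3]: T = F6, S = E(K, T) = FF; 2D ⊕ FF = D2.

P[1] = 7A, P[2] = C0, P[3] = D2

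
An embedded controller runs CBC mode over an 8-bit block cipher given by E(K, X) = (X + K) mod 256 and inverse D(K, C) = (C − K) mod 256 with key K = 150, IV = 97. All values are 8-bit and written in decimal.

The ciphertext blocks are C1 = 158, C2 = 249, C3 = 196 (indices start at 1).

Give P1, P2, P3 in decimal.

P1 = 105, P2 = 253, P3 = 215

CBC decryption: P_i = D(K, C_i) ⊕ C_{i−1}, with C_{0} = IV.
P1: D(K, 158) = 8; 8 ⊕ 97 = 105.
P2: D(K, 249) = 99; 99 ⊕ 158 = 253.
P3: D(K, 196) = 46; 46 ⊕ 249 = 215.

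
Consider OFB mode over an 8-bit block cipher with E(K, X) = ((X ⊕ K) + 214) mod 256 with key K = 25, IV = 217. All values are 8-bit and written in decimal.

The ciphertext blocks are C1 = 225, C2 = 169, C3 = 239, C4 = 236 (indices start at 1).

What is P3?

OFB decryption: S_i = E(K, S_{i−1}) with S_{0} = IV; P_i = C_i ⊕ S_i.
P1: S = E(K, 217) = 150; 225 ⊕ 150 = 119.
P2: S = E(K, 150) = 101; 169 ⊕ 101 = 204.
P3: S = E(K, 101) = 82; 239 ⊕ 82 = 189.

P3 = 189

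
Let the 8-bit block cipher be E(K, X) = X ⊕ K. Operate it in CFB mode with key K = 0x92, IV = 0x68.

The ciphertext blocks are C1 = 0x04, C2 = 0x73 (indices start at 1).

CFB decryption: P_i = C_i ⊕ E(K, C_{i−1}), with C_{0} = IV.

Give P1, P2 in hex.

P1: E(K, 0x68) = 0xFA; 0x04 ⊕ 0xFA = 0xFE.
P2: E(K, 0x04) = 0x96; 0x73 ⊕ 0x96 = 0xE5.

P1 = 0xFE, P2 = 0xE5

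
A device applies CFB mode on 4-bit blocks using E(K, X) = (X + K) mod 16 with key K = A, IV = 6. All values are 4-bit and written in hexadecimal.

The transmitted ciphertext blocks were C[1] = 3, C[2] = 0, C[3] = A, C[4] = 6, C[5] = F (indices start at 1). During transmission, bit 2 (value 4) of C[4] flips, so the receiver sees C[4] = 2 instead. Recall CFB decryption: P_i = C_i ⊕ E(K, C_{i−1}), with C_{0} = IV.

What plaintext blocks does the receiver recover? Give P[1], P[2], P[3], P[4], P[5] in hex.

P[1] = 3, P[2] = D, P[3] = 0, P[4] = 6, P[5] = 3

Only C[4] changed, to 2. In CFB, a change in C_i flips the same bit in P_i and garbles P_{i+1}. Decrypting the received ciphertext:
P[1]: E(K, 6) = 0; 3 ⊕ 0 = 3.
P[2]: E(K, 3) = D; 0 ⊕ D = D.
P[3]: E(K, 0) = A; A ⊕ A = 0.
P[4]: E(K, A) = 4; 2 ⊕ 4 = 6.
P[5]: E(K, 2) = C; F ⊕ C = 3.
Blocks that differ from the original plaintext: P[4], P[5].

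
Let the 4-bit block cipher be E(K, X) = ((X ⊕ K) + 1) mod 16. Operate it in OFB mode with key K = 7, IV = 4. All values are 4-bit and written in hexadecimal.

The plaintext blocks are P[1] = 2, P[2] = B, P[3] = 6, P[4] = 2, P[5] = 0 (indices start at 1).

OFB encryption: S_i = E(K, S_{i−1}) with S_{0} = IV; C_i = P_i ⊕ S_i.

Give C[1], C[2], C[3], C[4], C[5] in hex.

C[1] = 6, C[2] = F, C[3] = 2, C[4] = 6, C[5] = 4

C[1]: S = E(K, 4) = 4; 2 ⊕ 4 = 6.
C[2]: S = E(K, 4) = 4; B ⊕ 4 = F.
C[3]: S = E(K, 4) = 4; 6 ⊕ 4 = 2.
C[4]: S = E(K, 4) = 4; 2 ⊕ 4 = 6.
C[5]: S = E(K, 4) = 4; 0 ⊕ 4 = 4.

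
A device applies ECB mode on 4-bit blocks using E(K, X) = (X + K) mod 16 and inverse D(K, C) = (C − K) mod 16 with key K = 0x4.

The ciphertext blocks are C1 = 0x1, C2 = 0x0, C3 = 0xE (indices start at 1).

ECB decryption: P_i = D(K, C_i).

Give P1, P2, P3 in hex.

P1 = 0xD, P2 = 0xC, P3 = 0xA

P1: D(K, 0x1) = 0xD.
P2: D(K, 0x0) = 0xC.
P3: D(K, 0xE) = 0xA.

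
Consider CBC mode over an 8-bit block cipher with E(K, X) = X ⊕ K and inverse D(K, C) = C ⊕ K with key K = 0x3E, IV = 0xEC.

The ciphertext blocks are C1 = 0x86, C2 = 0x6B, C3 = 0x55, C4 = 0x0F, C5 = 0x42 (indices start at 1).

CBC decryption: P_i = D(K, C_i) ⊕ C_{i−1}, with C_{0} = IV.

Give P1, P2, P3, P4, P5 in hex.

P1: D(K, 0x86) = 0xB8; 0xB8 ⊕ 0xEC = 0x54.
P2: D(K, 0x6B) = 0x55; 0x55 ⊕ 0x86 = 0xD3.
P3: D(K, 0x55) = 0x6B; 0x6B ⊕ 0x6B = 0x00.
P4: D(K, 0x0F) = 0x31; 0x31 ⊕ 0x55 = 0x64.
P5: D(K, 0x42) = 0x7C; 0x7C ⊕ 0x0F = 0x73.

P1 = 0x54, P2 = 0xD3, P3 = 0x00, P4 = 0x64, P5 = 0x73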